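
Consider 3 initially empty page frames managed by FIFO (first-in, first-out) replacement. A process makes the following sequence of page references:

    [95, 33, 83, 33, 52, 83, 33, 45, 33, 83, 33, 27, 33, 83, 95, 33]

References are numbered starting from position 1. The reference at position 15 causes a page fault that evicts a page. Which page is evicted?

33

pos 1: 95 -> fault, frames {95}
pos 2: 33 -> fault, frames {95,33}
pos 3: 83 -> fault, frames {95,33,83}
pos 4: 33 -> hit
pos 5: 52 -> fault, evict 95, frames {33,83,52}
pos 6: 83 -> hit
pos 7: 33 -> hit
pos 8: 45 -> fault, evict 33, frames {83,52,45}
pos 9: 33 -> fault, evict 83, frames {52,45,33}
pos 10: 83 -> fault, evict 52, frames {45,33,83}
pos 11: 33 -> hit
pos 12: 27 -> fault, evict 45, frames {33,83,27}
pos 13: 33 -> hit
pos 14: 83 -> hit
pos 15: 95 -> fault, evict 33, frames {83,27,95}
At position 15, page 33 is evicted.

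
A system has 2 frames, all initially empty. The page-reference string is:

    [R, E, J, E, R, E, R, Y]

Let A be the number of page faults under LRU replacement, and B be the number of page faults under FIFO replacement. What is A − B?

-1

Under LRU: F F F . F . . F → 5 faults.
Under FIFO: F F F . F F . F → 6 faults.
A − B = 5 − 6 = -1.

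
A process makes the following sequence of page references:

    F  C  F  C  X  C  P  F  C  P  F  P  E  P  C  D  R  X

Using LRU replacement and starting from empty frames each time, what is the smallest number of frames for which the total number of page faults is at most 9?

4

f=1: 18 faults
f=2: 13 faults
f=3: 10 faults
f=4: 8 faults
f=5: 8 faults
f=6: 8 faults
f=7: 7 faults
Smallest f with faults ≤ 9 is 4.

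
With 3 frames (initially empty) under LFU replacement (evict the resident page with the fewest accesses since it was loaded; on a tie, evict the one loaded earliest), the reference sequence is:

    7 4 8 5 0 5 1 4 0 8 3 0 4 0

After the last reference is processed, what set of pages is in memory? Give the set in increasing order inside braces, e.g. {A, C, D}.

{0, 4, 5}

7 → fault, frames [7]
4 → fault, frames [7, 4]
8 → fault, frames [7, 4, 8]
5 → fault, evict 7, frames [4, 8, 5]
0 → fault, evict 4, frames [8, 5, 0]
5 → hit
1 → fault, evict 8, frames [5, 0, 1]
4 → fault, evict 0, frames [5, 1, 4]
0 → fault, evict 1, frames [5, 4, 0]
8 → fault, evict 4, frames [5, 0, 8]
3 → fault, evict 0, frames [5, 8, 3]
0 → fault, evict 8, frames [5, 3, 0]
4 → fault, evict 3, frames [5, 0, 4]
0 → hit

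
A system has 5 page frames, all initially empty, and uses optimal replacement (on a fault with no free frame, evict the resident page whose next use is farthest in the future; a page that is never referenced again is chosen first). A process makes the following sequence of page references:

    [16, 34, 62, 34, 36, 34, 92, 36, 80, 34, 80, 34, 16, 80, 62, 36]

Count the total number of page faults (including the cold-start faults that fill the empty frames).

6

16: miss, frames (16)
34: miss, frames (16 34)
62: miss, frames (16 34 62)
34: hit
36: miss, frames (16 34 62 36)
34: hit
92: miss, frames (16 34 62 36 92)
36: hit
80: miss, evict 92, frames (16 34 62 36 80)
34: hit
80: hit
34: hit
16: hit
80: hit
62: hit
36: hit
Page faults: 6.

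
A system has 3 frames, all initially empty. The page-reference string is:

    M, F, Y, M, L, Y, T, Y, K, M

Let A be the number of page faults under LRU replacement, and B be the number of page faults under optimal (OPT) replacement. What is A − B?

1

Under LRU: F F F . F . F . F F → 7 faults.
Under OPT: F F F . F . F . F . → 6 faults.
A − B = 7 − 6 = 1.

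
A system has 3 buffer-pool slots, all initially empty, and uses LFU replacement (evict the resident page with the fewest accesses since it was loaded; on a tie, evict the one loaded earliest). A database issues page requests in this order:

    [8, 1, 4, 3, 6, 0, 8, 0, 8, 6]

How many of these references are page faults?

7

8: fault, frames {8}
1: fault, frames {8,1}
4: fault, frames {8,1,4}
3: fault, evict 8, frames {1,4,3}
6: fault, evict 1, frames {4,3,6}
0: fault, evict 4, frames {3,6,0}
8: fault, evict 3, frames {6,0,8}
0: hit
8: hit
6: hit
Page faults: 7.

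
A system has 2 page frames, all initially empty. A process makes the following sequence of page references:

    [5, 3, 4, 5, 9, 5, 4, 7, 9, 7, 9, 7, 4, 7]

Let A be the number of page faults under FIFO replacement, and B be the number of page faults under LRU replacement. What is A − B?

Under FIFO: F F F F F . F F F . . . F F → 10 faults.
Under LRU: F F F F F . F F F . . . F . → 9 faults.
A − B = 10 − 9 = 1.

1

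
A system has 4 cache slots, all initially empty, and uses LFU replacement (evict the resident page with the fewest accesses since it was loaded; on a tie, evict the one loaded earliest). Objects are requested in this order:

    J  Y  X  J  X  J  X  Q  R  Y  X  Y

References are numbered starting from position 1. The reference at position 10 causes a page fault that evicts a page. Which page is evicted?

Q

pos 1: J: fault, frames {J}
pos 2: Y: fault, frames {J,Y}
pos 3: X: fault, frames {J,Y,X}
pos 4: J: hit
pos 5: X: hit
pos 6: J: hit
pos 7: X: hit
pos 8: Q: fault, frames {J,Y,X,Q}
pos 9: R: fault, evict Y, frames {J,X,Q,R}
pos 10: Y: fault, evict Q, frames {J,X,R,Y}
At position 10, page Q is evicted.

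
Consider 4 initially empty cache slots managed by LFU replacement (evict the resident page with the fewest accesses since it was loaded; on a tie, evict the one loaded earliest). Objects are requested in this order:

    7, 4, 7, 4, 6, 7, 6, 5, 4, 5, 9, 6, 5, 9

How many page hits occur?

7

7: miss, frames [7]
4: miss, frames [7, 4]
7: hit
4: hit
6: miss, frames [7, 4, 6]
7: hit
6: hit
5: miss, frames [7, 4, 6, 5]
4: hit
5: hit
9: miss, evict 6, frames [7, 4, 5, 9]
6: miss, evict 9, frames [7, 4, 5, 6]
5: hit
9: miss, evict 6, frames [7, 4, 5, 9]
Hits: 7.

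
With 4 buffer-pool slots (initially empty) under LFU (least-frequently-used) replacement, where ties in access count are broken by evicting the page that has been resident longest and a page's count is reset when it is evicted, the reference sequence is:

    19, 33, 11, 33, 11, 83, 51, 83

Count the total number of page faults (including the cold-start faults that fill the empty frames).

19 -> miss, frames {19}
33 -> miss, frames {19,33}
11 -> miss, frames {19,33,11}
33 -> hit
11 -> hit
83 -> miss, frames {19,33,11,83}
51 -> miss, evict 19, frames {33,11,83,51}
83 -> hit
Page faults: 5.

5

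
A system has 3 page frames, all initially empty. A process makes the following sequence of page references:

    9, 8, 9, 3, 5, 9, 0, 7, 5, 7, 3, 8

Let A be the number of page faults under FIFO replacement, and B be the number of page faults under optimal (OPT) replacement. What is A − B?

Under FIFO: F F . F F F F F F . F F → 10 faults.
Under OPT: F F . F F . F F . . . F → 7 faults.
A − B = 10 − 7 = 3.

3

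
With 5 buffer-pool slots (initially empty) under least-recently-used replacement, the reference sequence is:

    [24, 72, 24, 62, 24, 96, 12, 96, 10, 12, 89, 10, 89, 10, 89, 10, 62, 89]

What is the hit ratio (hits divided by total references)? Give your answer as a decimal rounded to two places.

24: miss, frames (24)
72: miss, frames (24 72)
24: hit
62: miss, frames (72 24 62)
24: hit
96: miss, frames (72 62 24 96)
12: miss, frames (72 62 24 96 12)
96: hit
10: miss, evict 72, frames (62 24 12 96 10)
12: hit
89: miss, evict 62, frames (24 96 10 12 89)
10: hit
89: hit
10: hit
89: hit
10: hit
62: miss, evict 24, frames (96 12 89 10 62)
89: hit
Hits: 10 of 18 references → 10/18 = 0.5556.

0.56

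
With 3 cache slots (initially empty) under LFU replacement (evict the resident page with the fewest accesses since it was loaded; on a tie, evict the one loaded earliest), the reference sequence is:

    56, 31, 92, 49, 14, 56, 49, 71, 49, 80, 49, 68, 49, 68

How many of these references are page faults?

9

56 → fault, frames [56]
31 → fault, frames [56, 31]
92 → fault, frames [56, 31, 92]
49 → fault, evict 56, frames [31, 92, 49]
14 → fault, evict 31, frames [92, 49, 14]
56 → fault, evict 92, frames [49, 14, 56]
49 → hit
71 → fault, evict 14, frames [49, 56, 71]
49 → hit
80 → fault, evict 56, frames [49, 71, 80]
49 → hit
68 → fault, evict 71, frames [49, 80, 68]
49 → hit
68 → hit
Page faults: 9.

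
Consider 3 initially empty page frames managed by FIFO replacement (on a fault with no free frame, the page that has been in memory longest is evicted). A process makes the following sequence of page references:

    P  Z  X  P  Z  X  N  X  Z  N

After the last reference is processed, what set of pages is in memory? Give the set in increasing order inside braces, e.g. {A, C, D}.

{N, X, Z}

P -> fault, frames {P}
Z -> fault, frames {P,Z}
X -> fault, frames {P,Z,X}
P -> hit
Z -> hit
X -> hit
N -> fault, evict P, frames {Z,X,N}
X -> hit
Z -> hit
N -> hit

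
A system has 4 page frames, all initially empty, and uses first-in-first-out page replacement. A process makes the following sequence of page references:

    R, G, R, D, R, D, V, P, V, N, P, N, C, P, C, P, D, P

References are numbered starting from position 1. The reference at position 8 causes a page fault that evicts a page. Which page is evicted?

pos 1: R: miss, frames {R}
pos 2: G: miss, frames {R,G}
pos 3: R: hit
pos 4: D: miss, frames {R,G,D}
pos 5: R: hit
pos 6: D: hit
pos 7: V: miss, frames {R,G,D,V}
pos 8: P: miss, evict R, frames {G,D,V,P}
At position 8, page R is evicted.

R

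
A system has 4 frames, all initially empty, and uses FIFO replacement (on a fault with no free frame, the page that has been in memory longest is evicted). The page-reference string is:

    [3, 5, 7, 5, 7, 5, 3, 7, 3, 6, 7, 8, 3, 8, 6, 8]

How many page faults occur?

3 → fault, frames (3)
5 → fault, frames (3 5)
7 → fault, frames (3 5 7)
5 → hit
7 → hit
5 → hit
3 → hit
7 → hit
3 → hit
6 → fault, frames (3 5 7 6)
7 → hit
8 → fault, evict 3, frames (5 7 6 8)
3 → fault, evict 5, frames (7 6 8 3)
8 → hit
6 → hit
8 → hit
Page faults: 6.

6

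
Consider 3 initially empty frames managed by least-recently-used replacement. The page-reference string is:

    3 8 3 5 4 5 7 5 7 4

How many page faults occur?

3 -> miss, frames {3}
8 -> miss, frames {3,8}
3 -> hit
5 -> miss, frames {8,3,5}
4 -> miss, evict 8, frames {3,5,4}
5 -> hit
7 -> miss, evict 3, frames {4,5,7}
5 -> hit
7 -> hit
4 -> hit
Page faults: 5.

5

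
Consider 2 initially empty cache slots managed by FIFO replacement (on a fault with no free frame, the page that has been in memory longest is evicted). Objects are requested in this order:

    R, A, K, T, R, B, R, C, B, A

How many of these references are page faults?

8

R -> miss, frames {R}
A -> miss, frames {R,A}
K -> miss, evict R, frames {A,K}
T -> miss, evict A, frames {K,T}
R -> miss, evict K, frames {T,R}
B -> miss, evict T, frames {R,B}
R -> hit
C -> miss, evict R, frames {B,C}
B -> hit
A -> miss, evict B, frames {C,A}
Page faults: 8.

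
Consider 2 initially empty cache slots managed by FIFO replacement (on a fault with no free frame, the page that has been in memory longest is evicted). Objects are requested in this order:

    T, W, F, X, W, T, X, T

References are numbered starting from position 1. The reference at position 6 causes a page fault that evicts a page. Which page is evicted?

X

pos 1: T: miss, frames [T]
pos 2: W: miss, frames [T, W]
pos 3: F: miss, evict T, frames [W, F]
pos 4: X: miss, evict W, frames [F, X]
pos 5: W: miss, evict F, frames [X, W]
pos 6: T: miss, evict X, frames [W, T]
At position 6, page X is evicted.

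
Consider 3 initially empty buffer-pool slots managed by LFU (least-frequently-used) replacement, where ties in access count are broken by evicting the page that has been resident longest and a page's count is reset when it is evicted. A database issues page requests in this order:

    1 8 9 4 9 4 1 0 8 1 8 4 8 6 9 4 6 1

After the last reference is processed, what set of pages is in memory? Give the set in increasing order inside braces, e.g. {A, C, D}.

1 -> miss, frames (1)
8 -> miss, frames (1 8)
9 -> miss, frames (1 8 9)
4 -> miss, evict 1, frames (8 9 4)
9 -> hit
4 -> hit
1 -> miss, evict 8, frames (9 4 1)
0 -> miss, evict 1, frames (9 4 0)
8 -> miss, evict 0, frames (9 4 8)
1 -> miss, evict 8, frames (9 4 1)
8 -> miss, evict 1, frames (9 4 8)
4 -> hit
8 -> hit
6 -> miss, evict 9, frames (4 8 6)
9 -> miss, evict 6, frames (4 8 9)
4 -> hit
6 -> miss, evict 9, frames (4 8 6)
1 -> miss, evict 6, frames (4 8 1)

{1, 4, 8}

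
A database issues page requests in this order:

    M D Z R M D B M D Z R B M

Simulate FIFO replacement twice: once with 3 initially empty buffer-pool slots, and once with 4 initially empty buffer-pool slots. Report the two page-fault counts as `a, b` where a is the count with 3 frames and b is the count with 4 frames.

10, 11

3 frames: F F F F F F F . . F F . F → 10 faults.
4 frames: F F F F . . F F F F F F F → 11 faults.
11 > 10: adding a frame increased faults — Belady's anomaly.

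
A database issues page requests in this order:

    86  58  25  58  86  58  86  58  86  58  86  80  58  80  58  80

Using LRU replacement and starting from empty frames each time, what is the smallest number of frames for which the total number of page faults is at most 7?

f=1: 16 faults
f=2: 6 faults
f=3: 4 faults
f=4: 4 faults
Smallest f with faults ≤ 7 is 2.

2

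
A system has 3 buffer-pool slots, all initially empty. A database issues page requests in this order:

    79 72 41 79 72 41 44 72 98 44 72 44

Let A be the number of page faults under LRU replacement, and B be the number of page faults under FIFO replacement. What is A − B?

Under LRU: F F F . . . F . F . . . → 5 faults.
Under FIFO: F F F . . . F . F . F . → 6 faults.
A − B = 5 − 6 = -1.

-1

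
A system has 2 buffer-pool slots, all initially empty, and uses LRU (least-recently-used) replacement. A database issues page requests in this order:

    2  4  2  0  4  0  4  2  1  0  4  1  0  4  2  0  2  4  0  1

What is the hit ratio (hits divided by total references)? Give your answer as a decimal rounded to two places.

0.20

2 → fault, frames {2}
4 → fault, frames {2,4}
2 → hit
0 → fault, evict 4, frames {2,0}
4 → fault, evict 2, frames {0,4}
0 → hit
4 → hit
2 → fault, evict 0, frames {4,2}
1 → fault, evict 4, frames {2,1}
0 → fault, evict 2, frames {1,0}
4 → fault, evict 1, frames {0,4}
1 → fault, evict 0, frames {4,1}
0 → fault, evict 4, frames {1,0}
4 → fault, evict 1, frames {0,4}
2 → fault, evict 0, frames {4,2}
0 → fault, evict 4, frames {2,0}
2 → hit
4 → fault, evict 0, frames {2,4}
0 → fault, evict 2, frames {4,0}
1 → fault, evict 4, frames {0,1}
Hits: 4 of 20 references → 4/20 = 0.2000.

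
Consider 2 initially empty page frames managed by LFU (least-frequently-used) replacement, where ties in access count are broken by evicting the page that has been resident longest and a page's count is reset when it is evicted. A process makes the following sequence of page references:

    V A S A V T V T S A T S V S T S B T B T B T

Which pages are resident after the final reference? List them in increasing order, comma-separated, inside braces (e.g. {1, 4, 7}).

V: miss, frames (V)
A: miss, frames (V A)
S: miss, evict V, frames (A S)
A: hit
V: miss, evict S, frames (A V)
T: miss, evict V, frames (A T)
V: miss, evict T, frames (A V)
T: miss, evict V, frames (A T)
S: miss, evict T, frames (A S)
A: hit
T: miss, evict S, frames (A T)
S: miss, evict T, frames (A S)
V: miss, evict S, frames (A V)
S: miss, evict V, frames (A S)
T: miss, evict S, frames (A T)
S: miss, evict T, frames (A S)
B: miss, evict S, frames (A B)
T: miss, evict B, frames (A T)
B: miss, evict T, frames (A B)
T: miss, evict B, frames (A T)
B: miss, evict T, frames (A B)
T: miss, evict B, frames (A T)

{A, T}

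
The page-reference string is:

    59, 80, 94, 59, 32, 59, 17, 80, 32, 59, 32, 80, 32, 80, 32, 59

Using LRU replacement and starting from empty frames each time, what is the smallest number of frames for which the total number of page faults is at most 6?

f=1: 16 faults
f=2: 11 faults
f=3: 8 faults
f=4: 6 faults
f=5: 5 faults
Smallest f with faults ≤ 6 is 4.

4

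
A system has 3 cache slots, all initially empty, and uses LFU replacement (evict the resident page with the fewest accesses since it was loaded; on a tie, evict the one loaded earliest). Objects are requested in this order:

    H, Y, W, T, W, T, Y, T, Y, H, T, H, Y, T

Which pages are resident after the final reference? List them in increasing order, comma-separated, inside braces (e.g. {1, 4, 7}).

H: miss, frames [H]
Y: miss, frames [H, Y]
W: miss, frames [H, Y, W]
T: miss, evict H, frames [Y, W, T]
W: hit
T: hit
Y: hit
T: hit
Y: hit
H: miss, evict W, frames [Y, T, H]
T: hit
H: hit
Y: hit
T: hit

{H, T, Y}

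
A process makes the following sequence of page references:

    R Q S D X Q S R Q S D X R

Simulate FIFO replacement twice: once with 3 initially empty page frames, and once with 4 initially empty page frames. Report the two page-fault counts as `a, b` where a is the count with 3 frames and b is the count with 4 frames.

10, 11

3 frames: F F F F F F F F . . F F . → 10 faults.
4 frames: F F F F F . . F F F F F F → 11 faults.
11 > 10: adding a frame increased faults — Belady's anomaly.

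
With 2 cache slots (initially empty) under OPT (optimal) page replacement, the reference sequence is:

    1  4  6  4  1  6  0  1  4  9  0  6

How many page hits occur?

4

1 → miss, frames [1]
4 → miss, frames [1, 4]
6 → miss, evict 1, frames [4, 6]
4 → hit
1 → miss, evict 4, frames [6, 1]
6 → hit
0 → miss, evict 6, frames [1, 0]
1 → hit
4 → miss, evict 1, frames [0, 4]
9 → miss, evict 4, frames [0, 9]
0 → hit
6 → miss, evict 9, frames [0, 6]
Hits: 4.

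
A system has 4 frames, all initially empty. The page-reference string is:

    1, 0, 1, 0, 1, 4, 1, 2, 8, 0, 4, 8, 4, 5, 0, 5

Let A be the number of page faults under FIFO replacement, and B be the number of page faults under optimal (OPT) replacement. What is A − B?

Under FIFO: F F . . . F . F F . . . . F F . → 7 faults.
Under OPT: F F . . . F . F F . . . . F . . → 6 faults.
A − B = 7 − 6 = 1.

1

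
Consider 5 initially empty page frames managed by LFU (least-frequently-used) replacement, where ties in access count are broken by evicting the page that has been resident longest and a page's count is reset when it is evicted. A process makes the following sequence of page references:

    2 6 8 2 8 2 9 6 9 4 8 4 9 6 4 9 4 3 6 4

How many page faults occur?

2: miss, frames [2]
6: miss, frames [2, 6]
8: miss, frames [2, 6, 8]
2: hit
8: hit
2: hit
9: miss, frames [2, 6, 8, 9]
6: hit
9: hit
4: miss, frames [2, 6, 8, 9, 4]
8: hit
4: hit
9: hit
6: hit
4: hit
9: hit
4: hit
3: miss, evict 2, frames [6, 8, 9, 4, 3]
6: hit
4: hit
Page faults: 6.

6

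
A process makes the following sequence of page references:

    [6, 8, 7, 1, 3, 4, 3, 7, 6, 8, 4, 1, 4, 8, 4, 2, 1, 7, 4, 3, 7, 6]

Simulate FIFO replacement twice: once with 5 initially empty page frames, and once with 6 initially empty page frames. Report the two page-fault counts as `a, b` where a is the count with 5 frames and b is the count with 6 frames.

14, 8

5 frames: F F F F F F . . F F . . . . . F F F F F . F → 14 faults.
6 frames: F F F F F F . . . . . . . . . F . . . . . F → 8 faults.
8 < 14: adding a frame reduced faults, as is typical.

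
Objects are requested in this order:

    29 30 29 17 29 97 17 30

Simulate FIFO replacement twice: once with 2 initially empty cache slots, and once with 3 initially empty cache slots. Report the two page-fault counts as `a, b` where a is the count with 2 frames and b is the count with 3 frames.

2 frames: F F . F F F F F → 7 faults.
3 frames: F F . F . F . . → 4 faults.
4 < 7: adding a frame reduced faults, as is typical.

7, 4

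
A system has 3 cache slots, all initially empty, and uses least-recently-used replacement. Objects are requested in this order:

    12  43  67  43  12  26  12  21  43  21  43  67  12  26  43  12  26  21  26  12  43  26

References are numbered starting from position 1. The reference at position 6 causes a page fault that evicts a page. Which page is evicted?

pos 1: 12 -> fault, frames (12)
pos 2: 43 -> fault, frames (12 43)
pos 3: 67 -> fault, frames (12 43 67)
pos 4: 43 -> hit
pos 5: 12 -> hit
pos 6: 26 -> fault, evict 67, frames (43 12 26)
At position 6, page 67 is evicted.

67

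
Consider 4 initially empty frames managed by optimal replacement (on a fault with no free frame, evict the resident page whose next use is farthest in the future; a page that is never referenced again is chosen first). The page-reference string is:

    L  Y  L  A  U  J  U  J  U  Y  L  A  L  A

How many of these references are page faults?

L: fault, frames [L]
Y: fault, frames [L, Y]
L: hit
A: fault, frames [L, Y, A]
U: fault, frames [L, Y, A, U]
J: fault, evict A, frames [L, Y, U, J]
U: hit
J: hit
U: hit
Y: hit
L: hit
A: fault, evict J, frames [L, Y, U, A]
L: hit
A: hit
Page faults: 6.

6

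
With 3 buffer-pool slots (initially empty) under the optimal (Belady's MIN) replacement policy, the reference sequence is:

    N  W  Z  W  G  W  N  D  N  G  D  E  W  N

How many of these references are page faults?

N -> fault, frames {N}
W -> fault, frames {N,W}
Z -> fault, frames {N,W,Z}
W -> hit
G -> fault, evict Z, frames {N,W,G}
W -> hit
N -> hit
D -> fault, evict W, frames {N,G,D}
N -> hit
G -> hit
D -> hit
E -> fault, evict D, frames {N,G,E}
W -> fault, evict E, frames {N,G,W}
N -> hit
Page faults: 7.

7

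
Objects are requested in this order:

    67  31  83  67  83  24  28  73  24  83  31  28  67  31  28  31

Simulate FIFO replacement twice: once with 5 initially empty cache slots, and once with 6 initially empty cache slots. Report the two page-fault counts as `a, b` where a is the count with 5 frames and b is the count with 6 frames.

5 frames: F F F . . F F F . . . . F F . . → 8 faults.
6 frames: F F F . . F F F . . . . . . . . → 6 faults.
6 < 8: adding a frame reduced faults, as is typical.

8, 6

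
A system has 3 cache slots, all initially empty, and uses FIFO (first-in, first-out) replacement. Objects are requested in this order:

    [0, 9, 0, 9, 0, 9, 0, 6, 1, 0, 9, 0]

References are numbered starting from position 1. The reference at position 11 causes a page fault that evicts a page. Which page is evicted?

6

pos 1: 0: miss, frames (0)
pos 2: 9: miss, frames (0 9)
pos 3: 0: hit
pos 4: 9: hit
pos 5: 0: hit
pos 6: 9: hit
pos 7: 0: hit
pos 8: 6: miss, frames (0 9 6)
pos 9: 1: miss, evict 0, frames (9 6 1)
pos 10: 0: miss, evict 9, frames (6 1 0)
pos 11: 9: miss, evict 6, frames (1 0 9)
At position 11, page 6 is evicted.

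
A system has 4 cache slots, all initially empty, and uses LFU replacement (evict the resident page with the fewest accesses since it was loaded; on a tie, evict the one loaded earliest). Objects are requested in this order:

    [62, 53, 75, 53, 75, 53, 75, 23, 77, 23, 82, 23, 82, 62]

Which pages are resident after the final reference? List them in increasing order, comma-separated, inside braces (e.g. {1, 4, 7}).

{23, 53, 62, 75}

62 → miss, frames [62]
53 → miss, frames [62, 53]
75 → miss, frames [62, 53, 75]
53 → hit
75 → hit
53 → hit
75 → hit
23 → miss, frames [62, 53, 75, 23]
77 → miss, evict 62, frames [53, 75, 23, 77]
23 → hit
82 → miss, evict 77, frames [53, 75, 23, 82]
23 → hit
82 → hit
62 → miss, evict 82, frames [53, 75, 23, 62]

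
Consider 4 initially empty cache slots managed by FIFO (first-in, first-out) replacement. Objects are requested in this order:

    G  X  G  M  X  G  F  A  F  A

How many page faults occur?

G -> fault, frames {G}
X -> fault, frames {G,X}
G -> hit
M -> fault, frames {G,X,M}
X -> hit
G -> hit
F -> fault, frames {G,X,M,F}
A -> fault, evict G, frames {X,M,F,A}
F -> hit
A -> hit
Page faults: 5.

5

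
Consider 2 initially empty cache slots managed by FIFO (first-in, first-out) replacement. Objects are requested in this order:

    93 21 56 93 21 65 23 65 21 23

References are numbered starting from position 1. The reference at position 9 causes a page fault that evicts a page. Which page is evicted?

pos 1: 93: miss, frames (93)
pos 2: 21: miss, frames (93 21)
pos 3: 56: miss, evict 93, frames (21 56)
pos 4: 93: miss, evict 21, frames (56 93)
pos 5: 21: miss, evict 56, frames (93 21)
pos 6: 65: miss, evict 93, frames (21 65)
pos 7: 23: miss, evict 21, frames (65 23)
pos 8: 65: hit
pos 9: 21: miss, evict 65, frames (23 21)
At position 9, page 65 is evicted.

65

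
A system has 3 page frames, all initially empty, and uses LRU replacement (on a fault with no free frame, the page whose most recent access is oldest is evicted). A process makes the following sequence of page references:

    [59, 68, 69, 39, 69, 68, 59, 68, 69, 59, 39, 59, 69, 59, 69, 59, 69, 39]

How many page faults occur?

59 → fault, frames (59)
68 → fault, frames (59 68)
69 → fault, frames (59 68 69)
39 → fault, evict 59, frames (68 69 39)
69 → hit
68 → hit
59 → fault, evict 39, frames (69 68 59)
68 → hit
69 → hit
59 → hit
39 → fault, evict 68, frames (69 59 39)
59 → hit
69 → hit
59 → hit
69 → hit
59 → hit
69 → hit
39 → hit
Page faults: 6.

6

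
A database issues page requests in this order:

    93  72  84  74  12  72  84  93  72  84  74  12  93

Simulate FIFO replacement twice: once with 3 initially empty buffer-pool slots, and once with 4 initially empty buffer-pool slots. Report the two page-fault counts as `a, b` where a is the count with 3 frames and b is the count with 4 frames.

3 frames: F F F F F F F F . . F F . → 10 faults.
4 frames: F F F F F . . F F F F F F → 11 faults.
11 > 10: adding a frame increased faults — Belady's anomaly.

10, 11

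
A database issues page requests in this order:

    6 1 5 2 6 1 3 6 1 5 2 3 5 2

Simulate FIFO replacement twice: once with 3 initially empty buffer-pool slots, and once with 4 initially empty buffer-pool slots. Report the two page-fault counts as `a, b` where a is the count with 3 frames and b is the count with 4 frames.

9, 10

3 frames: F F F F F F F . . F F . . . → 9 faults.
4 frames: F F F F . . F F F F F F . . → 10 faults.
10 > 9: adding a frame increased faults — Belady's anomaly.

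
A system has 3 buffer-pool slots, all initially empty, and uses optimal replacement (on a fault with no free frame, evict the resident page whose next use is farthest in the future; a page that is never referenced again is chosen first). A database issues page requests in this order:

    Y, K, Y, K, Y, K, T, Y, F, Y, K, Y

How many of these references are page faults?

4

Y: miss, frames [Y]
K: miss, frames [Y, K]
Y: hit
K: hit
Y: hit
K: hit
T: miss, frames [Y, K, T]
Y: hit
F: miss, evict T, frames [Y, K, F]
Y: hit
K: hit
Y: hit
Page faults: 4.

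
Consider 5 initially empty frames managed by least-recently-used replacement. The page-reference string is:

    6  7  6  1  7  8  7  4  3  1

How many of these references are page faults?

6

6 -> miss, frames (6)
7 -> miss, frames (6 7)
6 -> hit
1 -> miss, frames (7 6 1)
7 -> hit
8 -> miss, frames (6 1 7 8)
7 -> hit
4 -> miss, frames (6 1 8 7 4)
3 -> miss, evict 6, frames (1 8 7 4 3)
1 -> hit
Page faults: 6.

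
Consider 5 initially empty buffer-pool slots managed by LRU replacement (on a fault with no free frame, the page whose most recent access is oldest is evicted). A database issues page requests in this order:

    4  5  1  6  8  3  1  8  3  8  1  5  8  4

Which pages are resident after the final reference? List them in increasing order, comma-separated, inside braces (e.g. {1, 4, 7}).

{1, 3, 4, 5, 8}

4 -> miss, frames [4]
5 -> miss, frames [4, 5]
1 -> miss, frames [4, 5, 1]
6 -> miss, frames [4, 5, 1, 6]
8 -> miss, frames [4, 5, 1, 6, 8]
3 -> miss, evict 4, frames [5, 1, 6, 8, 3]
1 -> hit
8 -> hit
3 -> hit
8 -> hit
1 -> hit
5 -> hit
8 -> hit
4 -> miss, evict 6, frames [3, 1, 5, 8, 4]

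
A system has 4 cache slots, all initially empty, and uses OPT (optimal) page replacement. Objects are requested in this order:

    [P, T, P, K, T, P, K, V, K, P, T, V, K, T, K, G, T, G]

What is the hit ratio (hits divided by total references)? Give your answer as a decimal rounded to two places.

0.72

P: miss, frames (P)
T: miss, frames (P T)
P: hit
K: miss, frames (P T K)
T: hit
P: hit
K: hit
V: miss, frames (P T K V)
K: hit
P: hit
T: hit
V: hit
K: hit
T: hit
K: hit
G: miss, evict V, frames (P T K G)
T: hit
G: hit
Hits: 13 of 18 references → 13/18 = 0.7222.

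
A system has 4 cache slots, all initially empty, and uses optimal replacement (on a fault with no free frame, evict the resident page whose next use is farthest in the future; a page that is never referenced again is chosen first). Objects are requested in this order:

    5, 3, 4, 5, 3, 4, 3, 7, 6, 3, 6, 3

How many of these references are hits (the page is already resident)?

5 -> fault, frames [5]
3 -> fault, frames [5, 3]
4 -> fault, frames [5, 3, 4]
5 -> hit
3 -> hit
4 -> hit
3 -> hit
7 -> fault, frames [5, 3, 4, 7]
6 -> fault, evict 7, frames [5, 3, 4, 6]
3 -> hit
6 -> hit
3 -> hit
Hits: 7.

7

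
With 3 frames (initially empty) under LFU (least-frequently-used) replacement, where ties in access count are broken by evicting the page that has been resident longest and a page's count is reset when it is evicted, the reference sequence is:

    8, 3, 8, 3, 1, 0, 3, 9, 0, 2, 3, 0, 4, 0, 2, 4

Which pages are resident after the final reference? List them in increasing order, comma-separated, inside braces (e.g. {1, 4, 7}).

{3, 4, 8}

8 -> fault, frames (8)
3 -> fault, frames (8 3)
8 -> hit
3 -> hit
1 -> fault, frames (8 3 1)
0 -> fault, evict 1, frames (8 3 0)
3 -> hit
9 -> fault, evict 0, frames (8 3 9)
0 -> fault, evict 9, frames (8 3 0)
2 -> fault, evict 0, frames (8 3 2)
3 -> hit
0 -> fault, evict 2, frames (8 3 0)
4 -> fault, evict 0, frames (8 3 4)
0 -> fault, evict 4, frames (8 3 0)
2 -> fault, evict 0, frames (8 3 2)
4 -> fault, evict 2, frames (8 3 4)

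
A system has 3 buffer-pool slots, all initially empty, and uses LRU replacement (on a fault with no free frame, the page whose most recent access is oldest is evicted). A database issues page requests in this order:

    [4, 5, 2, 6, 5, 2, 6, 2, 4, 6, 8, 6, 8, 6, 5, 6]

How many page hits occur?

4 -> miss, frames (4)
5 -> miss, frames (4 5)
2 -> miss, frames (4 5 2)
6 -> miss, evict 4, frames (5 2 6)
5 -> hit
2 -> hit
6 -> hit
2 -> hit
4 -> miss, evict 5, frames (6 2 4)
6 -> hit
8 -> miss, evict 2, frames (4 6 8)
6 -> hit
8 -> hit
6 -> hit
5 -> miss, evict 4, frames (8 6 5)
6 -> hit
Hits: 9.

9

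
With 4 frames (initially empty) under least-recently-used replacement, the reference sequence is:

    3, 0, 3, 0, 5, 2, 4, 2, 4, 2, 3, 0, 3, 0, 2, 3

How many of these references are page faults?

7

3: miss, frames [3]
0: miss, frames [3, 0]
3: hit
0: hit
5: miss, frames [3, 0, 5]
2: miss, frames [3, 0, 5, 2]
4: miss, evict 3, frames [0, 5, 2, 4]
2: hit
4: hit
2: hit
3: miss, evict 0, frames [5, 4, 2, 3]
0: miss, evict 5, frames [4, 2, 3, 0]
3: hit
0: hit
2: hit
3: hit
Page faults: 7.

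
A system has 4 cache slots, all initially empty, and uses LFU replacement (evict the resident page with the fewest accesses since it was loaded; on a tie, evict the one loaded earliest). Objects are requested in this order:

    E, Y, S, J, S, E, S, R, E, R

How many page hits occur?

E -> miss, frames [E]
Y -> miss, frames [E, Y]
S -> miss, frames [E, Y, S]
J -> miss, frames [E, Y, S, J]
S -> hit
E -> hit
S -> hit
R -> miss, evict Y, frames [E, S, J, R]
E -> hit
R -> hit
Hits: 5.

5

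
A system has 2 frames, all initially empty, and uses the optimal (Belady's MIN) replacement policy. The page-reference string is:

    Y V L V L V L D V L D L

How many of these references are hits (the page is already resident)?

7

Y: miss, frames [Y]
V: miss, frames [Y, V]
L: miss, evict Y, frames [V, L]
V: hit
L: hit
V: hit
L: hit
D: miss, evict L, frames [V, D]
V: hit
L: miss, evict V, frames [D, L]
D: hit
L: hit
Hits: 7.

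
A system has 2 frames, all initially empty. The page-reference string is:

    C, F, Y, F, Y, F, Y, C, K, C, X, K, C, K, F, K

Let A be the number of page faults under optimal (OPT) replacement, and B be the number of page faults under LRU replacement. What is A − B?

Under OPT: F F F . . . . F F . F . F . F . → 8 faults.
Under LRU: F F F . . . . F F . F F F . F . → 9 faults.
A − B = 8 − 9 = -1.

-1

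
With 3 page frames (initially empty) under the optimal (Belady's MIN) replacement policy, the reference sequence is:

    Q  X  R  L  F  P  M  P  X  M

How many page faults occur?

7

Q → miss, frames {Q}
X → miss, frames {Q,X}
R → miss, frames {Q,X,R}
L → miss, evict R, frames {Q,X,L}
F → miss, evict L, frames {Q,X,F}
P → miss, evict F, frames {Q,X,P}
M → miss, evict Q, frames {X,P,M}
P → hit
X → hit
M → hit
Page faults: 7.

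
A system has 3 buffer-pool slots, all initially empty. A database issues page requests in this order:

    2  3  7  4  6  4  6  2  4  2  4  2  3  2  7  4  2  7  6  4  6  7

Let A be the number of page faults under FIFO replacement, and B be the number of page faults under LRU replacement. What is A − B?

Under FIFO: F F F F F . . F . . . . F . F F F . F . . F → 12 faults.
Under LRU: F F F F F . . F . . . . F . F F . . F F . . → 11 faults.
A − B = 12 − 11 = 1.

1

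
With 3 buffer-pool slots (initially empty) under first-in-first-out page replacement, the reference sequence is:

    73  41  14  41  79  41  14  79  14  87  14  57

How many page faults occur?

73 -> fault, frames {73}
41 -> fault, frames {73,41}
14 -> fault, frames {73,41,14}
41 -> hit
79 -> fault, evict 73, frames {41,14,79}
41 -> hit
14 -> hit
79 -> hit
14 -> hit
87 -> fault, evict 41, frames {14,79,87}
14 -> hit
57 -> fault, evict 14, frames {79,87,57}
Page faults: 6.

6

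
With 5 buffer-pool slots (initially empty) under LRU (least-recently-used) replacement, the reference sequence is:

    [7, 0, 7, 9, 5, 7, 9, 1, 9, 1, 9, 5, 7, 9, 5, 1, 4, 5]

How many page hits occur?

12

7 -> fault, frames {7}
0 -> fault, frames {7,0}
7 -> hit
9 -> fault, frames {0,7,9}
5 -> fault, frames {0,7,9,5}
7 -> hit
9 -> hit
1 -> fault, frames {0,5,7,9,1}
9 -> hit
1 -> hit
9 -> hit
5 -> hit
7 -> hit
9 -> hit
5 -> hit
1 -> hit
4 -> fault, evict 0, frames {7,9,5,1,4}
5 -> hit
Hits: 12.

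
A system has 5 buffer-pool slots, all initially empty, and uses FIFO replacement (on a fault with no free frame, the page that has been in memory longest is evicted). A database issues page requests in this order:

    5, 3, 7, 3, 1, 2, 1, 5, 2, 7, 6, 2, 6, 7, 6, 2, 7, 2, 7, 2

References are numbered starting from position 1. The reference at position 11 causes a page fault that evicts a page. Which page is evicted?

pos 1: 5: fault, frames {5}
pos 2: 3: fault, frames {5,3}
pos 3: 7: fault, frames {5,3,7}
pos 4: 3: hit
pos 5: 1: fault, frames {5,3,7,1}
pos 6: 2: fault, frames {5,3,7,1,2}
pos 7: 1: hit
pos 8: 5: hit
pos 9: 2: hit
pos 10: 7: hit
pos 11: 6: fault, evict 5, frames {3,7,1,2,6}
At position 11, page 5 is evicted.

5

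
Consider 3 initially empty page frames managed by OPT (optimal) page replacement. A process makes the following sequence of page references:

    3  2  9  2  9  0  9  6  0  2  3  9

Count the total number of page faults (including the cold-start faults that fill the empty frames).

7

3: fault, frames [3]
2: fault, frames [3, 2]
9: fault, frames [3, 2, 9]
2: hit
9: hit
0: fault, evict 3, frames [2, 9, 0]
9: hit
6: fault, evict 9, frames [2, 0, 6]
0: hit
2: hit
3: fault, evict 6, frames [2, 0, 3]
9: fault, evict 3, frames [2, 0, 9]
Page faults: 7.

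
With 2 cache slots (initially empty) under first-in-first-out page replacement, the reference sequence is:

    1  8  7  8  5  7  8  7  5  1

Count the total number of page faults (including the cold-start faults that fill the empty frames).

1 → miss, frames {1}
8 → miss, frames {1,8}
7 → miss, evict 1, frames {8,7}
8 → hit
5 → miss, evict 8, frames {7,5}
7 → hit
8 → miss, evict 7, frames {5,8}
7 → miss, evict 5, frames {8,7}
5 → miss, evict 8, frames {7,5}
1 → miss, evict 7, frames {5,1}
Page faults: 8.

8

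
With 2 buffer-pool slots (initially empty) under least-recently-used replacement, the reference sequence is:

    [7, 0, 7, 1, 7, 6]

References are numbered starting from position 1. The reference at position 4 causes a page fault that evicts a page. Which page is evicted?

0

pos 1: 7: fault, frames {7}
pos 2: 0: fault, frames {7,0}
pos 3: 7: hit
pos 4: 1: fault, evict 0, frames {7,1}
At position 4, page 0 is evicted.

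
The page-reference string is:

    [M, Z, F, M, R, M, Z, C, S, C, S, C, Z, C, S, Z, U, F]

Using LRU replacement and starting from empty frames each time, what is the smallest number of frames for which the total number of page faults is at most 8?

4

f=1: 18 faults
f=2: 13 faults
f=3: 9 faults
f=4: 8 faults
f=5: 8 faults
f=6: 8 faults
f=7: 7 faults
Smallest f with faults ≤ 8 is 4.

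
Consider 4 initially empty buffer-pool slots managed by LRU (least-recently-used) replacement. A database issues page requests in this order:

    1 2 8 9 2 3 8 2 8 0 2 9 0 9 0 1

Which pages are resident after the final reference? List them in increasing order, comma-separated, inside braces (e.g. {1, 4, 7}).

1 -> miss, frames {1}
2 -> miss, frames {1,2}
8 -> miss, frames {1,2,8}
9 -> miss, frames {1,2,8,9}
2 -> hit
3 -> miss, evict 1, frames {8,9,2,3}
8 -> hit
2 -> hit
8 -> hit
0 -> miss, evict 9, frames {3,2,8,0}
2 -> hit
9 -> miss, evict 3, frames {8,0,2,9}
0 -> hit
9 -> hit
0 -> hit
1 -> miss, evict 8, frames {2,9,0,1}

{0, 1, 2, 9}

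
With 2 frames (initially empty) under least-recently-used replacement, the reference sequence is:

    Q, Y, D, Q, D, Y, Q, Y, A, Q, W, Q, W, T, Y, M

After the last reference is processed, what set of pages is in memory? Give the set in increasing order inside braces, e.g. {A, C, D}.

{M, Y}

Q → fault, frames [Q]
Y → fault, frames [Q, Y]
D → fault, evict Q, frames [Y, D]
Q → fault, evict Y, frames [D, Q]
D → hit
Y → fault, evict Q, frames [D, Y]
Q → fault, evict D, frames [Y, Q]
Y → hit
A → fault, evict Q, frames [Y, A]
Q → fault, evict Y, frames [A, Q]
W → fault, evict A, frames [Q, W]
Q → hit
W → hit
T → fault, evict Q, frames [W, T]
Y → fault, evict W, frames [T, Y]
M → fault, evict T, frames [Y, M]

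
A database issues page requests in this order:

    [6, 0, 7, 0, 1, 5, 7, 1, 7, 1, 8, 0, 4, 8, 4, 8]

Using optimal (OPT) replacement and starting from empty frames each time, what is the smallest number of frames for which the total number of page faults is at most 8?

3

f=1: 16 faults
f=2: 9 faults
f=3: 8 faults
f=4: 7 faults
f=5: 7 faults
f=6: 7 faults
f=7: 7 faults
Smallest f with faults ≤ 8 is 3.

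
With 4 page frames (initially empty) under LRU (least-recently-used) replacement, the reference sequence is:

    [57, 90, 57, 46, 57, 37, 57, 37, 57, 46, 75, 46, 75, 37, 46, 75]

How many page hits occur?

57: fault, frames (57)
90: fault, frames (57 90)
57: hit
46: fault, frames (90 57 46)
57: hit
37: fault, frames (90 46 57 37)
57: hit
37: hit
57: hit
46: hit
75: fault, evict 90, frames (37 57 46 75)
46: hit
75: hit
37: hit
46: hit
75: hit
Hits: 11.

11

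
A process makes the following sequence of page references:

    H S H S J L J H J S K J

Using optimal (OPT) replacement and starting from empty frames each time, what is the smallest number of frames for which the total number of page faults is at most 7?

2

f=1: 12 faults
f=2: 7 faults
f=3: 6 faults
f=4: 5 faults
f=5: 5 faults
Smallest f with faults ≤ 7 is 2.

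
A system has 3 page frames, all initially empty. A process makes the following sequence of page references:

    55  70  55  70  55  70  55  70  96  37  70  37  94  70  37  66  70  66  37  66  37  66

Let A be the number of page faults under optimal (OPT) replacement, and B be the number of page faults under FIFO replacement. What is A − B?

-2

Under OPT: F F . . . . . . F F . . F . . F . . . . . . → 6 faults.
Under FIFO: F F . . . . . . F F . . F F . F . . F . . . → 8 faults.
A − B = 6 − 8 = -2.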